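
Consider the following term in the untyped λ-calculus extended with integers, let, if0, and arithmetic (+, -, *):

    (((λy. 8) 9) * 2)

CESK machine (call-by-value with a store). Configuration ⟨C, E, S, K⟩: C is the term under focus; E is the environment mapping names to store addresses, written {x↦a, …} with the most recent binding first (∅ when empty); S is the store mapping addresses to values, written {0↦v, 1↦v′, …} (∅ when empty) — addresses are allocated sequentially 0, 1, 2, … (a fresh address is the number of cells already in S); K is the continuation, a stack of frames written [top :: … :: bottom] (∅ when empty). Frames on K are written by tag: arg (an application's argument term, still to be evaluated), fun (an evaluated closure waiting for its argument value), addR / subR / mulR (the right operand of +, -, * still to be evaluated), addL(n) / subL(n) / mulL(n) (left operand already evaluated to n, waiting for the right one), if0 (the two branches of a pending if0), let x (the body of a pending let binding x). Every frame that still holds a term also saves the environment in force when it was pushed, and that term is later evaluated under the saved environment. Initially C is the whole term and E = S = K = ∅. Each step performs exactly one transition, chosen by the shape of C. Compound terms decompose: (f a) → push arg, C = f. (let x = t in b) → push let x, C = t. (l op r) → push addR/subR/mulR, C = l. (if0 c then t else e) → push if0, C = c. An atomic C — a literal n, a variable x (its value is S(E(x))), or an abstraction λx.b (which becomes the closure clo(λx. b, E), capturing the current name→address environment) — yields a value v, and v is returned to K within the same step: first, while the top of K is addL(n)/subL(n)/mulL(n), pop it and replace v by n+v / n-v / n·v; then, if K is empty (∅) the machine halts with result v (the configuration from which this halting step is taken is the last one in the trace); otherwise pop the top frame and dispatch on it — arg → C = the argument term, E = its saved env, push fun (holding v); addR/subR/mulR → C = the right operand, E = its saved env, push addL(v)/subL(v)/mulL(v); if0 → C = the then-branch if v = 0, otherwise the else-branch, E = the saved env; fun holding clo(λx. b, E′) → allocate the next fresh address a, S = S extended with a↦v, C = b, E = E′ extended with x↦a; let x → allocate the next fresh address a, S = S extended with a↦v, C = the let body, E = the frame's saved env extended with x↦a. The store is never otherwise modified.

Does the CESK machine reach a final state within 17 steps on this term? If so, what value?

[0] ⟨C=(((λy. 8) 9) * 2); E=∅; S=∅; K=∅⟩
[1] ⟨C=((λy. 8) 9); E=∅; S=∅; K=[mulR]⟩
[2] ⟨C=(λy. 8); E=∅; S=∅; K=[arg :: mulR]⟩
[3] ⟨C=9; E=∅; S=∅; K=[fun :: mulR]⟩
[4] ⟨C=8; E={y↦0}; S={0↦9}; K=[mulR]⟩
[5] ⟨C=2; E=∅; S={0↦9}; K=[mulL(8)]⟩
→ final value 16

Answer: 16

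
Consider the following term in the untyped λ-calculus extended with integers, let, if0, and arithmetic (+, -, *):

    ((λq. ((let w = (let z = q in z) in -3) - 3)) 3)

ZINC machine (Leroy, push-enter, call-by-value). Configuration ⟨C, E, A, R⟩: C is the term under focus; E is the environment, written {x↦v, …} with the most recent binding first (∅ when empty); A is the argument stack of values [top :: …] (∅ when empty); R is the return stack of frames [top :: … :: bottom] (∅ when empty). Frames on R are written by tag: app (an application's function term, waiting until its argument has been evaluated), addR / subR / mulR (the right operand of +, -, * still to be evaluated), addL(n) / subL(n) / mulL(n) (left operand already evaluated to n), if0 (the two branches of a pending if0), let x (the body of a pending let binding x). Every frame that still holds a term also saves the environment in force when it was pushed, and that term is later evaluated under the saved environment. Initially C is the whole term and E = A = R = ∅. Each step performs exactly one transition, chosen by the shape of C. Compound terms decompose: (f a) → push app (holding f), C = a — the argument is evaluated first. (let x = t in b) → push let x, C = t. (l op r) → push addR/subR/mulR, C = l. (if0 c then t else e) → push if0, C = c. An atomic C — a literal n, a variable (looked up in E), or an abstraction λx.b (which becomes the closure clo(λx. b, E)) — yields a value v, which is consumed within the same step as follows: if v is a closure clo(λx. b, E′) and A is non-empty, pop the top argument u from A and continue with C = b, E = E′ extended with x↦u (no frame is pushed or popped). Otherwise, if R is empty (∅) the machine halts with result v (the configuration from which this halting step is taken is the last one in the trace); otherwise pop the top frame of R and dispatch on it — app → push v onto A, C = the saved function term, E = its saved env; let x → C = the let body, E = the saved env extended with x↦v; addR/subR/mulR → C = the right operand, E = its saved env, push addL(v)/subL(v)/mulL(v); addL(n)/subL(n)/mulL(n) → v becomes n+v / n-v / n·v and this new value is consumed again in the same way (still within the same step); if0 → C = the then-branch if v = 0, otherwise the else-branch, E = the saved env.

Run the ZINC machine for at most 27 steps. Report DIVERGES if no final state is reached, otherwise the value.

t=0: <C=((λq. ((let w = (let z = q in z) in -3) - 3)) 3), E=∅, A=∅, R=∅>
t=1: <C=3, E=∅, A=∅, R=[app]>
t=2: <C=(λq. ((let w = (let z = q in z) in -3) - 3)), E=∅, A=[3], R=∅>
t=3: <C=((let w = (let z = q in z) in -3) - 3), E={q↦3}, A=∅, R=∅>
t=4: <C=(let w = (let z = q in z) in -3), E={q↦3}, A=∅, R=[subR]>
t=5: <C=(let z = q in z), E={q↦3}, A=∅, R=[let w :: subR]>
t=6: <C=q, E={q↦3}, A=∅, R=[let z :: let w :: subR]>
t=7: <C=z, E={z↦3, q↦3}, A=∅, R=[let w :: subR]>
t=8: <C=-3, E={w↦3, q↦3}, A=∅, R=[subR]>
t=9: <C=3, E={q↦3}, A=∅, R=[subL(-3)]>
→ final value -6

Answer: -6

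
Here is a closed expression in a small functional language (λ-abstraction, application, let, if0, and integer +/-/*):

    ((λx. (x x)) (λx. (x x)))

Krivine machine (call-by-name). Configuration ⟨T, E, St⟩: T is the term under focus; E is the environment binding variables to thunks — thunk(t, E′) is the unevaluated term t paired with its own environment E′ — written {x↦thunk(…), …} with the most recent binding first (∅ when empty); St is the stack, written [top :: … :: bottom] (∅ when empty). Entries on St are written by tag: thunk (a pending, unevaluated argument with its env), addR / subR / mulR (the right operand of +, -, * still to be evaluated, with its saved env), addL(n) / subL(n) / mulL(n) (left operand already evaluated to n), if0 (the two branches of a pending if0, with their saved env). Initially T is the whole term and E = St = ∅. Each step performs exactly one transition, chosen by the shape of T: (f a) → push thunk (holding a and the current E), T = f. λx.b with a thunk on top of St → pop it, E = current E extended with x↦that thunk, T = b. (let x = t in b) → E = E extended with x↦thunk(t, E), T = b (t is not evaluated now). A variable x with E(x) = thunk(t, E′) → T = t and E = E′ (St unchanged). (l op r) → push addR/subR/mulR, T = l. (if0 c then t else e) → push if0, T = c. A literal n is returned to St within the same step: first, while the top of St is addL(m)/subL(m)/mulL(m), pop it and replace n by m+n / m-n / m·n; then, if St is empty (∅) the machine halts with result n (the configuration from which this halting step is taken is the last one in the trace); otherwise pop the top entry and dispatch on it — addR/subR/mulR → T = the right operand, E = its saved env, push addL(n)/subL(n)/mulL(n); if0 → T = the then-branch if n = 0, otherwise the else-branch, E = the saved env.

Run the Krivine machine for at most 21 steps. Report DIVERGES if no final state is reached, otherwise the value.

[0] <T=((λx. (x x)) (λx. (x x))), E=∅, St=∅>
[1] <T=(λx. (x x)), E=∅, St=[thunk]>
[2] <T=(x x), E={x↦thunk((λx. (x x)), ∅)}, St=∅>
[3] <T=x, E={x↦thunk((λx. (x x)), ∅)}, St=[thunk]>
[4] <T=(λx. (x x)), E=∅, St=[thunk]>
[5] <T=(x x), E={x↦thunk(x, {x↦thunk((λx. (x x)), ∅)})}, St=∅>
[6] <T=x, E={x↦thunk(x, {x↦thunk((λx. (x x)), ∅)})}, St=[thunk]>
[7] <T=x, E={x↦thunk((λx. (x x)), ∅)}, St=[thunk]>
[8] <T=(λx. (x x)), E=∅, St=[thunk]>
[9] <T=(x x), E={x↦thunk(x, {x↦thunk(x, {x↦thunk((λx. (x x)), ∅)})})}, St=∅>
[10] <T=x, E={x↦thunk(x, {x↦thunk(x, {x↦thunk((λx. (x x)), ∅)})})}, St=[thunk]>
[11] <T=x, E={x↦thunk(x, {x↦thunk((λx. (x x)), ∅)})}, St=[thunk]>
[12] <T=x, E={x↦thunk((λx. (x x)), ∅)}, St=[thunk]>
[13] <T=(λx. (x x)), E=∅, St=[thunk]>
[14] <T=(x x), E={x↦thunk(x, {x↦thunk(x, {x↦thunk(x, {x↦thunk((λx. (x x)), ∅)})})})}, St=∅>
[15] <T=x, E={x↦thunk(x, {x↦thunk(x, {x↦thunk(x, {x↦thunk((λx. (x x)), ∅)})})})}, St=[thunk]>
[16] <T=x, E={x↦thunk(x, {x↦thunk(x, {x↦thunk((λx. (x x)), ∅)})})}, St=[thunk]>
[17] <T=x, E={x↦thunk(x, {x↦thunk((λx. (x x)), ∅)})}, St=[thunk]>
[18] <T=x, E={x↦thunk((λx. (x x)), ∅)}, St=[thunk]>
[19] <T=(λx. (x x)), E=∅, St=[thunk]>
[20] <T=(x x), E={x↦thunk(x, {x↦thunk(x, {x↦thunk(x, {x↦thunk(x, {x↦thunk((λx. (x x)), ∅)})})})})}, St=∅>
[21] <T=x, E={x↦thunk(x, {x↦thunk(x, {x↦thunk(x, {x↦thunk(x, {x↦thunk((λx. (x x)), ∅)})})})})}, St=[thunk]>
→ 21 transitions taken and the configuration is still not final: no result within 21 steps

Answer: DIVERGES (no final state within 21 steps)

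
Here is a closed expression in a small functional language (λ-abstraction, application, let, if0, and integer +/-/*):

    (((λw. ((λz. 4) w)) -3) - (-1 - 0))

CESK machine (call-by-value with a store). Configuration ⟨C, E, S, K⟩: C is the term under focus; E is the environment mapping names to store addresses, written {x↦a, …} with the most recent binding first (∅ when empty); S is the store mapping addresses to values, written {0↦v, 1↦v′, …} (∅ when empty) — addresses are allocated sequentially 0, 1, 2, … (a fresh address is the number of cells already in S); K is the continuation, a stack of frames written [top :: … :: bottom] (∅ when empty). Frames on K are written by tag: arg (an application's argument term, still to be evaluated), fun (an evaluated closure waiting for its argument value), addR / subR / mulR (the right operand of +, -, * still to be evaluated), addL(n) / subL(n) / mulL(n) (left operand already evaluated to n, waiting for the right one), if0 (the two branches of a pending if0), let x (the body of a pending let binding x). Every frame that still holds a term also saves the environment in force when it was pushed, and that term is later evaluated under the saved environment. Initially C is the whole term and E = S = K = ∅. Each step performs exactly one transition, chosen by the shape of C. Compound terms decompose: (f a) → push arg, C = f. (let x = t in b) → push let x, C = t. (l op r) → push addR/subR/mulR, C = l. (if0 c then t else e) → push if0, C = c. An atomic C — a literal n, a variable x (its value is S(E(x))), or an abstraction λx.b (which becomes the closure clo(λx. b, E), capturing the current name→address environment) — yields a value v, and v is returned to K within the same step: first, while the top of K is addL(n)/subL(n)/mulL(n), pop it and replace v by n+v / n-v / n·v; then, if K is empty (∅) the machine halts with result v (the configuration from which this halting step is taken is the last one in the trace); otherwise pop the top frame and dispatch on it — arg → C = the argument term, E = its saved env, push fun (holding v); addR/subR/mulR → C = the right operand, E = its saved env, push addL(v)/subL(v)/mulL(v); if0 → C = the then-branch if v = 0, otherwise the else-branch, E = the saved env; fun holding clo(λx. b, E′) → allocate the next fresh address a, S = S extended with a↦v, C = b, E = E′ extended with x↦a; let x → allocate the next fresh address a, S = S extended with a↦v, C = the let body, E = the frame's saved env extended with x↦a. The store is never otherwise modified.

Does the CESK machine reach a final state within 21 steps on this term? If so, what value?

step 0: ⟨C=(((λw. ((λz. 4) w)) -3) - (-1 - 0)); E=∅; S=∅; K=∅⟩
step 1: ⟨C=((λw. ((λz. 4) w)) -3); E=∅; S=∅; K=[subR]⟩
step 2: ⟨C=(λw. ((λz. 4) w)); E=∅; S=∅; K=[arg :: subR]⟩
step 3: ⟨C=-3; E=∅; S=∅; K=[fun :: subR]⟩
step 4: ⟨C=((λz. 4) w); E={w↦0}; S={0↦-3}; K=[subR]⟩
step 5: ⟨C=(λz. 4); E={w↦0}; S={0↦-3}; K=[arg :: subR]⟩
step 6: ⟨C=w; E={w↦0}; S={0↦-3}; K=[fun :: subR]⟩
step 7: ⟨C=4; E={z↦1, w↦0}; S={0↦-3, 1↦-3}; K=[subR]⟩
step 8: ⟨C=(-1 - 0); E=∅; S={0↦-3, 1↦-3}; K=[subL(4)]⟩
step 9: ⟨C=-1; E=∅; S={0↦-3, 1↦-3}; K=[subR :: subL(4)]⟩
step 10: ⟨C=0; E=∅; S={0↦-3, 1↦-3}; K=[subL(-1) :: subL(4)]⟩
→ final value 5

Answer: 5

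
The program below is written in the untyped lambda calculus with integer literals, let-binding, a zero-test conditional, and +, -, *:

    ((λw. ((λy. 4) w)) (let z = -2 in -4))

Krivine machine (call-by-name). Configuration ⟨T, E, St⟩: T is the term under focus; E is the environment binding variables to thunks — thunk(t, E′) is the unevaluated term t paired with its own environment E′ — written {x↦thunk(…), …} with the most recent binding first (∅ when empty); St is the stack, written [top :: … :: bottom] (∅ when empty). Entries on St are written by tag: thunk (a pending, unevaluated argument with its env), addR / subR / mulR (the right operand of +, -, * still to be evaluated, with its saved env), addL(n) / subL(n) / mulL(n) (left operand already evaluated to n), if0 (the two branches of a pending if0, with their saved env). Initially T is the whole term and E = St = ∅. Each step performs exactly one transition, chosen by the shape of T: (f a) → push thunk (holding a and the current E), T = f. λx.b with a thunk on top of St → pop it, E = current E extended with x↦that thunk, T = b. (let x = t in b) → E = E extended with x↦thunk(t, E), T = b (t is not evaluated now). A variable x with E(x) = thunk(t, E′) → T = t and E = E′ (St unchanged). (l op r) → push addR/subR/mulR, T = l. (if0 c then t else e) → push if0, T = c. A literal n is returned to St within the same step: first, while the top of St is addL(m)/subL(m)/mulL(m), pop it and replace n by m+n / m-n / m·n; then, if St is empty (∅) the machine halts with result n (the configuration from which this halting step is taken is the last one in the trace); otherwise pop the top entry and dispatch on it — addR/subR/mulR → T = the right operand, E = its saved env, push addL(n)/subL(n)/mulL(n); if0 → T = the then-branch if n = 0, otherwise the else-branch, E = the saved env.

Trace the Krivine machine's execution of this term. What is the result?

[0] ⟨T=((λw. ((λy. 4) w)) (let z = -2 in -4)); E=∅; St=∅⟩
[1] ⟨T=(λw. ((λy. 4) w)); E=∅; St=[thunk]⟩
[2] ⟨T=((λy. 4) w); E={w↦thunk((let z = -2 in -4), ∅)}; St=∅⟩
[3] ⟨T=(λy. 4); E={w↦thunk((let z = -2 in -4), ∅)}; St=[thunk]⟩
[4] ⟨T=4; E={y↦thunk(w, {w↦thunk((let z = -2 in -4), ∅)}), w↦thunk((let z = -2 in -4), ∅)}; St=∅⟩
→ final value 4

Answer: 4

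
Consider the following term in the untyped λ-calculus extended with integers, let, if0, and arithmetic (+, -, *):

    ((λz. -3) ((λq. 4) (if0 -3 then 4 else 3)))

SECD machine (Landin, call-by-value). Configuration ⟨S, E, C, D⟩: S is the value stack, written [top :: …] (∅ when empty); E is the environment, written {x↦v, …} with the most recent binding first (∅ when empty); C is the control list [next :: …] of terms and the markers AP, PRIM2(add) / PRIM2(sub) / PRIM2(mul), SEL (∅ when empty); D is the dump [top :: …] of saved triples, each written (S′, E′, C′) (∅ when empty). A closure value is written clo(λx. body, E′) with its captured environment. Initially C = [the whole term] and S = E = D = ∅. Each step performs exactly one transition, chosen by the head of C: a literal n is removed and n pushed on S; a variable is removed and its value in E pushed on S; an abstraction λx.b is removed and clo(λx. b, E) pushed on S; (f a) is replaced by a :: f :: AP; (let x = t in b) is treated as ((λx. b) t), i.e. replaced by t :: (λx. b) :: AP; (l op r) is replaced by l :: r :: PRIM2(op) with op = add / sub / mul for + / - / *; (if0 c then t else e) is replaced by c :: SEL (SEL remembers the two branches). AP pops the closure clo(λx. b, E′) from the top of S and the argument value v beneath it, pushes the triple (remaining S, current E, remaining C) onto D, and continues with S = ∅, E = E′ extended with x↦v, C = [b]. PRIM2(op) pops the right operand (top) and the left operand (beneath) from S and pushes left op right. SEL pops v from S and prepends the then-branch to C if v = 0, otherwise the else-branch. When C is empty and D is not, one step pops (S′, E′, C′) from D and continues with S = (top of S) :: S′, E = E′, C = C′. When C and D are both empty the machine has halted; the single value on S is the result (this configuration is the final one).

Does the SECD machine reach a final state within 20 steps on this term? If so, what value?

Answer: -3

Execution trace:
t=0: <S=∅, E=∅, C=[((λz. -3) ((λq. 4) (if0 -3 then 4 else 3)))], D=∅>
t=1: <S=∅, E=∅, C=[((λq. 4) (if0 -3 then 4 else 3)) :: (λz. -3) :: AP], D=∅>
t=2: <S=∅, E=∅, C=[(if0 -3 then 4 else 3) :: (λq. 4) :: AP :: (λz. -3) :: AP], D=∅>
t=3: <S=∅, E=∅, C=[-3 :: SEL :: (λq. 4) :: AP :: (λz. -3) :: AP], D=∅>
t=4: <S=[-3], E=∅, C=[SEL :: (λq. 4) :: AP :: (λz. -3) :: AP], D=∅>
t=5: <S=∅, E=∅, C=[3 :: (λq. 4) :: AP :: (λz. -3) :: AP], D=∅>
t=6: <S=[3], E=∅, C=[(λq. 4) :: AP :: (λz. -3) :: AP], D=∅>
t=7: <S=[clo(λq. 4, ∅) :: 3], E=∅, C=[AP :: (λz. -3) :: AP], D=∅>
t=8: <S=∅, E={q↦3}, C=[4], D=[(∅, ∅, [(λz. -3) :: AP])]>
t=9: <S=[4], E={q↦3}, C=∅, D=[(∅, ∅, [(λz. -3) :: AP])]>
t=10: <S=[4], E=∅, C=[(λz. -3) :: AP], D=∅>
t=11: <S=[clo(λz. -3, ∅) :: 4], E=∅, C=[AP], D=∅>
t=12: <S=∅, E={z↦4}, C=[-3], D=[(∅, ∅, ∅)]>
t=13: <S=[-3], E={z↦4}, C=∅, D=[(∅, ∅, ∅)]>
t=14: <S=[-3], E=∅, C=∅, D=∅>
→ final value -3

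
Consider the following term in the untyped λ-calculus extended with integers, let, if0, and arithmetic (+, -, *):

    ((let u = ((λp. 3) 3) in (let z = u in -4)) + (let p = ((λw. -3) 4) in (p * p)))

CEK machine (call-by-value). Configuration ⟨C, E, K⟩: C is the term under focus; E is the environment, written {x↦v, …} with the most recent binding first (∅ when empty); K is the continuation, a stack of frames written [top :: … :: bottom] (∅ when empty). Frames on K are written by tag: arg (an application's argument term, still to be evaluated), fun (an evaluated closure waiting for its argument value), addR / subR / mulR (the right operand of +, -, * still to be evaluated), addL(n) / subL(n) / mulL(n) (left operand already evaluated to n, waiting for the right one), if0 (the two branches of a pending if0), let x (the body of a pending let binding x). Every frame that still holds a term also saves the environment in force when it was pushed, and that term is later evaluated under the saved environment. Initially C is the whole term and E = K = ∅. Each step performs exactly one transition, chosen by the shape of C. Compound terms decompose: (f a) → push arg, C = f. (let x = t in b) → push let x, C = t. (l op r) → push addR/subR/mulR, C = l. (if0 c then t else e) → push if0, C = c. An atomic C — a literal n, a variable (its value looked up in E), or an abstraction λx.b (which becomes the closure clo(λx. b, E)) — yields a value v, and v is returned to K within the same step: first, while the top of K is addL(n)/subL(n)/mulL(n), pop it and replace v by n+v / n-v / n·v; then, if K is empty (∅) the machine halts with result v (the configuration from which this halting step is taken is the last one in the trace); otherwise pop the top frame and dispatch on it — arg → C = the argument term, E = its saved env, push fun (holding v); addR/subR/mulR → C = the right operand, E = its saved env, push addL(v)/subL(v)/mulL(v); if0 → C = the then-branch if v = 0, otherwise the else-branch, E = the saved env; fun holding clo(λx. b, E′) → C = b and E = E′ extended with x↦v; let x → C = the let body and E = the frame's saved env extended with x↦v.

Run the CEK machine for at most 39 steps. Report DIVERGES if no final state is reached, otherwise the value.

[0] [C=((let u = ((λp. 3) 3) in (let z = u in -4)) + (let p = ((λw. -3) 4) in (p * p))) | E=∅ | K=∅]
[1] [C=(let u = ((λp. 3) 3) in (let z = u in -4)) | E=∅ | K=[addR]]
[2] [C=((λp. 3) 3) | E=∅ | K=[let u :: addR]]
[3] [C=(λp. 3) | E=∅ | K=[arg :: let u :: addR]]
[4] [C=3 | E=∅ | K=[fun :: let u :: addR]]
[5] [C=3 | E={p↦3} | K=[let u :: addR]]
[6] [C=(let z = u in -4) | E={u↦3} | K=[addR]]
[7] [C=u | E={u↦3} | K=[let z :: addR]]
[8] [C=-4 | E={z↦3, u↦3} | K=[addR]]
[9] [C=(let p = ((λw. -3) 4) in (p * p)) | E=∅ | K=[addL(-4)]]
[10] [C=((λw. -3) 4) | E=∅ | K=[let p :: addL(-4)]]
[11] [C=(λw. -3) | E=∅ | K=[arg :: let p :: addL(-4)]]
[12] [C=4 | E=∅ | K=[fun :: let p :: addL(-4)]]
[13] [C=-3 | E={w↦4} | K=[let p :: addL(-4)]]
[14] [C=(p * p) | E={p↦-3} | K=[addL(-4)]]
[15] [C=p | E={p↦-3} | K=[mulR :: addL(-4)]]
[16] [C=p | E={p↦-3} | K=[mulL(-3) :: addL(-4)]]
→ final value 5

Answer: 5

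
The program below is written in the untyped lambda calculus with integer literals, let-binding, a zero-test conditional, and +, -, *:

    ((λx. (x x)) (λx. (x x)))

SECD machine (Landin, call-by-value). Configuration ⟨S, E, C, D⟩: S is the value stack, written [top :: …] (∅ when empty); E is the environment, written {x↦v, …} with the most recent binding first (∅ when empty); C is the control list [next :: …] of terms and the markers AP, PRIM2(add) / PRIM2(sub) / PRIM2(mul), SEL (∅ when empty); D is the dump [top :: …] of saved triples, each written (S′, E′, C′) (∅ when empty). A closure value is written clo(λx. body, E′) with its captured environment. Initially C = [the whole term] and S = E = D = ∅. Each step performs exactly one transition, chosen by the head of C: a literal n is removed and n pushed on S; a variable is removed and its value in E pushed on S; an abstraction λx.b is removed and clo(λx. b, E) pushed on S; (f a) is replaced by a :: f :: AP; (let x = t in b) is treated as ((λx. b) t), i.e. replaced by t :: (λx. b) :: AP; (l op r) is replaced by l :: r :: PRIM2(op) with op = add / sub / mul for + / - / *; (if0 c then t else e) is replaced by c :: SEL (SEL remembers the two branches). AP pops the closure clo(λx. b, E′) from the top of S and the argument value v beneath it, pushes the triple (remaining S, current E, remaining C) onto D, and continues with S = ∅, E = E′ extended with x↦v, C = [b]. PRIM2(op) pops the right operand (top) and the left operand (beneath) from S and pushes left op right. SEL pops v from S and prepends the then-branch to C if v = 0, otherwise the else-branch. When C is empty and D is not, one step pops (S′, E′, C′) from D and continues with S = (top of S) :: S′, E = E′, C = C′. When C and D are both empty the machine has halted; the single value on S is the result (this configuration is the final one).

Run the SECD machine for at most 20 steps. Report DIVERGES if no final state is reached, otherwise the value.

0. <S=∅, E=∅, C=[((λx. (x x)) (λx. (x x)))], D=∅>
1. <S=∅, E=∅, C=[(λx. (x x)) :: (λx. (x x)) :: AP], D=∅>
2. <S=[clo(λx. (x x), ∅)], E=∅, C=[(λx. (x x)) :: AP], D=∅>
3. <S=[clo(λx. (x x), ∅) :: clo(λx. (x x), ∅)], E=∅, C=[AP], D=∅>
4. <S=∅, E={x↦clo(λx. (x x), ∅)}, C=[(x x)], D=[(∅, ∅, ∅)]>
5. <S=∅, E={x↦clo(λx. (x x), ∅)}, C=[x :: x :: AP], D=[(∅, ∅, ∅)]>
6. <S=[clo(λx. (x x), ∅)], E={x↦clo(λx. (x x), ∅)}, C=[x :: AP], D=[(∅, ∅, ∅)]>
7. <S=[clo(λx. (x x), ∅) :: clo(λx. (x x), ∅)], E={x↦clo(λx. (x x), ∅)}, C=[AP], D=[(∅, ∅, ∅)]>
8. <S=∅, E={x↦clo(λx. (x x), ∅)}, C=[(x x)], D=[(∅, {x↦clo(λx. (x x), ∅)}, ∅) :: (∅, ∅, ∅)]>
9. <S=∅, E={x↦clo(λx. (x x), ∅)}, C=[x :: x :: AP], D=[(∅, {x↦clo(λx. (x x), ∅)}, ∅) :: (∅, ∅, ∅)]>
10. <S=[clo(λx. (x x), ∅)], E={x↦clo(λx. (x x), ∅)}, C=[x :: AP], D=[(∅, {x↦clo(λx. (x x), ∅)}, ∅) :: (∅, ∅, ∅)]>
11. <S=[clo(λx. (x x), ∅) :: clo(λx. (x x), ∅)], E={x↦clo(λx. (x x), ∅)}, C=[AP], D=[(∅, {x↦clo(λx. (x x), ∅)}, ∅) :: (∅, ∅, ∅)]>
12. <S=∅, E={x↦clo(λx. (x x), ∅)}, C=[(x x)], D=[(∅, {x↦clo(λx. (x x), ∅)}, ∅) :: (∅, {x↦clo(λx. (x x), ∅)}, ∅) :: (∅, ∅, ∅)]>
13. <S=∅, E={x↦clo(λx. (x x), ∅)}, C=[x :: x :: AP], D=[(∅, {x↦clo(λx. (x x), ∅)}, ∅) :: (∅, {x↦clo(λx. (x x), ∅)}, ∅) :: (∅, ∅, ∅)]>
14. <S=[clo(λx. (x x), ∅)], E={x↦clo(λx. (x x), ∅)}, C=[x :: AP], D=[(∅, {x↦clo(λx. (x x), ∅)}, ∅) :: (∅, {x↦clo(λx. (x x), ∅)}, ∅) :: (∅, ∅, ∅)]>
15. <S=[clo(λx. (x x), ∅) :: clo(λx. (x x), ∅)], E={x↦clo(λx. (x x), ∅)}, C=[AP], D=[(∅, {x↦clo(λx. (x x), ∅)}, ∅) :: (∅, {x↦clo(λx. (x x), ∅)}, ∅) :: (∅, ∅, ∅)]>
16. <S=∅, E={x↦clo(λx. (x x), ∅)}, C=[(x x)], D=[(∅, {x↦clo(λx. (x x), ∅)}, ∅) :: (∅, {x↦clo(λx. (x x), ∅)}, ∅) :: (∅, {x↦clo(λx. (x x), ∅)}, ∅) :: (∅, ∅, ∅)]>
17. <S=∅, E={x↦clo(λx. (x x), ∅)}, C=[x :: x :: AP], D=[(∅, {x↦clo(λx. (x x), ∅)}, ∅) :: (∅, {x↦clo(λx. (x x), ∅)}, ∅) :: (∅, {x↦clo(λx. (x x), ∅)}, ∅) :: (∅, ∅, ∅)]>
18. <S=[clo(λx. (x x), ∅)], E={x↦clo(λx. (x x), ∅)}, C=[x :: AP], D=[(∅, {x↦clo(λx. (x x), ∅)}, ∅) :: (∅, {x↦clo(λx. (x x), ∅)}, ∅) :: (∅, {x↦clo(λx. (x x), ∅)}, ∅) :: (∅, ∅, ∅)]>
19. <S=[clo(λx. (x x), ∅) :: clo(λx. (x x), ∅)], E={x↦clo(λx. (x x), ∅)}, C=[AP], D=[(∅, {x↦clo(λx. (x x), ∅)}, ∅) :: (∅, {x↦clo(λx. (x x), ∅)}, ∅) :: (∅, {x↦clo(λx. (x x), ∅)}, ∅) :: (∅, ∅, ∅)]>
20. <S=∅, E={x↦clo(λx. (x x), ∅)}, C=[(x x)], D=[(∅, {x↦clo(λx. (x x), ∅)}, ∅) :: (∅, {x↦clo(λx. (x x), ∅)}, ∅) :: (∅, {x↦clo(λx. (x x), ∅)}, ∅) :: (∅, {x↦clo(λx. (x x), ∅)}, ∅) :: (∅, ∅, ∅)]>
→ 20 transitions taken and the configuration is still not final: no result within 20 steps

Answer: DIVERGES (no final state within 20 steps)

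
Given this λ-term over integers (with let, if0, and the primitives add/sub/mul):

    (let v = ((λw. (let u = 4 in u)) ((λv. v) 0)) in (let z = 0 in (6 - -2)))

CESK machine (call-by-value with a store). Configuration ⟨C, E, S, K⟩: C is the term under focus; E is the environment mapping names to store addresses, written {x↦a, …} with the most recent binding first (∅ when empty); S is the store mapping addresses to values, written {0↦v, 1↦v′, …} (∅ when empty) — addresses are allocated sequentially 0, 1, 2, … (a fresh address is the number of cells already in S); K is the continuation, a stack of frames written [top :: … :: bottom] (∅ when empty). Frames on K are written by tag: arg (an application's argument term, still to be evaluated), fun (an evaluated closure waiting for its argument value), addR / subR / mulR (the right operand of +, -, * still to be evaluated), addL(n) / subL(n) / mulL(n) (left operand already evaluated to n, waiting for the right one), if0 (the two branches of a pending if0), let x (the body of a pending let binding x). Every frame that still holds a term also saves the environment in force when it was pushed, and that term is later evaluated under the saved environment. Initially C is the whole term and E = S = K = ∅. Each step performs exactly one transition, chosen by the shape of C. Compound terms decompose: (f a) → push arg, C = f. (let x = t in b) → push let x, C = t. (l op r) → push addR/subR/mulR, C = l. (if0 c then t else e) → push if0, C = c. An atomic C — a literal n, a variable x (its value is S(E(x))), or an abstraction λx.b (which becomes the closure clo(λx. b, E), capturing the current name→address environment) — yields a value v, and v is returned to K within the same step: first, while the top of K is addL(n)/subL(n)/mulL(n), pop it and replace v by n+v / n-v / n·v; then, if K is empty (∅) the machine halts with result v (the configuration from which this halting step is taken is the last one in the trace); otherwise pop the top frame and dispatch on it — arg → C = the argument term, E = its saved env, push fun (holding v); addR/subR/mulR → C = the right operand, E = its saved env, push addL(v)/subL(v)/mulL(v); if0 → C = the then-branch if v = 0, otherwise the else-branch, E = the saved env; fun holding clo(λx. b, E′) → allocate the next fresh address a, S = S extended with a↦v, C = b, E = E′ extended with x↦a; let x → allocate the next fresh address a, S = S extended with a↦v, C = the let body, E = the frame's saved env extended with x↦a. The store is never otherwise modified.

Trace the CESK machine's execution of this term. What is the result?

Answer: 8

Derivation:
[0] <C=(let v = ((λw. (let u = 4 in u)) ((λv. v) 0)) in (let z = 0 in (6 - -2))), E=∅, S=∅, K=∅>
[1] <C=((λw. (let u = 4 in u)) ((λv. v) 0)), E=∅, S=∅, K=[let v]>
[2] <C=(λw. (let u = 4 in u)), E=∅, S=∅, K=[arg :: let v]>
[3] <C=((λv. v) 0), E=∅, S=∅, K=[fun :: let v]>
[4] <C=(λv. v), E=∅, S=∅, K=[arg :: fun :: let v]>
[5] <C=0, E=∅, S=∅, K=[fun :: fun :: let v]>
[6] <C=v, E={v↦0}, S={0↦0}, K=[fun :: let v]>
[7] <C=(let u = 4 in u), E={w↦1}, S={0↦0, 1↦0}, K=[let v]>
[8] <C=4, E={w↦1}, S={0↦0, 1↦0}, K=[let u :: let v]>
[9] <C=u, E={u↦2, w↦1}, S={0↦0, 1↦0, 2↦4}, K=[let v]>
[10] <C=(let z = 0 in (6 - -2)), E={v↦3}, S={0↦0, 1↦0, 2↦4, 3↦4}, K=∅>
[11] <C=0, E={v↦3}, S={0↦0, 1↦0, 2↦4, 3↦4}, K=[let z]>
[12] <C=(6 - -2), E={z↦4, v↦3}, S={0↦0, 1↦0, 2↦4, 3↦4, 4↦0}, K=∅>
[13] <C=6, E={z↦4, v↦3}, S={0↦0, 1↦0, 2↦4, 3↦4, 4↦0}, K=[subR]>
[14] <C=-2, E={z↦4, v↦3}, S={0↦0, 1↦0, 2↦4, 3↦4, 4↦0}, K=[subL(6)]>
→ final value 8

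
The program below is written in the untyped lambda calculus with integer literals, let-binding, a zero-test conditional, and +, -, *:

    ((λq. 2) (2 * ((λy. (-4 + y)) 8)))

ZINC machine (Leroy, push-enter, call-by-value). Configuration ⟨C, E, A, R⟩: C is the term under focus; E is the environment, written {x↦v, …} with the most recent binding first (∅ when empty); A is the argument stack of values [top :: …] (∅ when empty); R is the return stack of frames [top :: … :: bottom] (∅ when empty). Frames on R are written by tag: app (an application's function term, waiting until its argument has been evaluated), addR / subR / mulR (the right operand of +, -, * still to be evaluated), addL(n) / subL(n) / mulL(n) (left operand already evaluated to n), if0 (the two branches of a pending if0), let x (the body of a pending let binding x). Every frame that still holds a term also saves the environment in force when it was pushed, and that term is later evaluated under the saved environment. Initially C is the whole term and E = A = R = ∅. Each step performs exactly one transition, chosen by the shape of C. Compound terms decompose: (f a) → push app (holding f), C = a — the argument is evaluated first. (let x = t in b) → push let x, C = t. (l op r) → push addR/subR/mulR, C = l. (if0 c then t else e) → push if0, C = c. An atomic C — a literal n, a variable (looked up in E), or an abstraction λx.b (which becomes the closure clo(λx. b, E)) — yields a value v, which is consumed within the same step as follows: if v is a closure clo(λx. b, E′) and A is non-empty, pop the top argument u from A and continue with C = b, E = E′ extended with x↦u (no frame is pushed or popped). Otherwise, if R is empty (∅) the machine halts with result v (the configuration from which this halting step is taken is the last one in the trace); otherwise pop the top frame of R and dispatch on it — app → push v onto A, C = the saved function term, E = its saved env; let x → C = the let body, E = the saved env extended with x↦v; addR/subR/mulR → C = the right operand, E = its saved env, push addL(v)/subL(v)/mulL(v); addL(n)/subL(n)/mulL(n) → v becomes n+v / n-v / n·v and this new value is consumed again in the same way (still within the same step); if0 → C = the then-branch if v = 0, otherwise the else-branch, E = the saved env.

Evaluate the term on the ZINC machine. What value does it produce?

t=0: <C=((λq. 2) (2 * ((λy. (-4 + y)) 8))), E=∅, A=∅, R=∅>
t=1: <C=(2 * ((λy. (-4 + y)) 8)), E=∅, A=∅, R=[app]>
t=2: <C=2, E=∅, A=∅, R=[mulR :: app]>
t=3: <C=((λy. (-4 + y)) 8), E=∅, A=∅, R=[mulL(2) :: app]>
t=4: <C=8, E=∅, A=∅, R=[app :: mulL(2) :: app]>
t=5: <C=(λy. (-4 + y)), E=∅, A=[8], R=[mulL(2) :: app]>
t=6: <C=(-4 + y), E={y↦8}, A=∅, R=[mulL(2) :: app]>
t=7: <C=-4, E={y↦8}, A=∅, R=[addR :: mulL(2) :: app]>
t=8: <C=y, E={y↦8}, A=∅, R=[addL(-4) :: mulL(2) :: app]>
t=9: <C=(λq. 2), E=∅, A=[8], R=∅>
t=10: <C=2, E={q↦8}, A=∅, R=∅>
→ final value 2

Answer: 2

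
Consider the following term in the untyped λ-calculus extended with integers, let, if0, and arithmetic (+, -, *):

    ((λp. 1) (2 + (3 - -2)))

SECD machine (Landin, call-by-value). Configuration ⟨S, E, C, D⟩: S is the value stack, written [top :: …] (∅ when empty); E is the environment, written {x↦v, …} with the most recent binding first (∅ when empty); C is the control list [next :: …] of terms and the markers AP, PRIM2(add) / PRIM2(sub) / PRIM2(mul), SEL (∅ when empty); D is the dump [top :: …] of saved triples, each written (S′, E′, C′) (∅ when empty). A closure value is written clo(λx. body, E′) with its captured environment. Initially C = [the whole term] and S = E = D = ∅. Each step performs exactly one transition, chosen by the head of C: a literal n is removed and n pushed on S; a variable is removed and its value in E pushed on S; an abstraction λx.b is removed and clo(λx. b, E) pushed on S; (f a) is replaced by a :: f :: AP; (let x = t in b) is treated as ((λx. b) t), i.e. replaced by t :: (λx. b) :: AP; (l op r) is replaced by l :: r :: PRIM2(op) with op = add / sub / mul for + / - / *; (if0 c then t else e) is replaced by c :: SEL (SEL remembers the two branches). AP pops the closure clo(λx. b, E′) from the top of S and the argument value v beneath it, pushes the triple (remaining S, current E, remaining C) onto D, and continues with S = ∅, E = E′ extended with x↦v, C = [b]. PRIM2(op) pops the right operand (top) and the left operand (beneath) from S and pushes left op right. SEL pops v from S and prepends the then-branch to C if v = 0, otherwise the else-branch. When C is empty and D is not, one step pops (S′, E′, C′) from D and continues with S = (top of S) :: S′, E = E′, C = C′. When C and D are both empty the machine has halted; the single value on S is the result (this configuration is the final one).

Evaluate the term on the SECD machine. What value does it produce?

Answer: 1

Execution trace:
step 0: <S=∅, E=∅, C=[((λp. 1) (2 + (3 - -2)))], D=∅>
step 1: <S=∅, E=∅, C=[(2 + (3 - -2)) :: (λp. 1) :: AP], D=∅>
step 2: <S=∅, E=∅, C=[2 :: (3 - -2) :: PRIM2(add) :: (λp. 1) :: AP], D=∅>
step 3: <S=[2], E=∅, C=[(3 - -2) :: PRIM2(add) :: (λp. 1) :: AP], D=∅>
step 4: <S=[2], E=∅, C=[3 :: -2 :: PRIM2(sub) :: PRIM2(add) :: (λp. 1) :: AP], D=∅>
step 5: <S=[3 :: 2], E=∅, C=[-2 :: PRIM2(sub) :: PRIM2(add) :: (λp. 1) :: AP], D=∅>
step 6: <S=[-2 :: 3 :: 2], E=∅, C=[PRIM2(sub) :: PRIM2(add) :: (λp. 1) :: AP], D=∅>
step 7: <S=[5 :: 2], E=∅, C=[PRIM2(add) :: (λp. 1) :: AP], D=∅>
step 8: <S=[7], E=∅, C=[(λp. 1) :: AP], D=∅>
step 9: <S=[clo(λp. 1, ∅) :: 7], E=∅, C=[AP], D=∅>
step 10: <S=∅, E={p↦7}, C=[1], D=[(∅, ∅, ∅)]>
step 11: <S=[1], E={p↦7}, C=∅, D=[(∅, ∅, ∅)]>
step 12: <S=[1], E=∅, C=∅, D=∅>
→ final value 1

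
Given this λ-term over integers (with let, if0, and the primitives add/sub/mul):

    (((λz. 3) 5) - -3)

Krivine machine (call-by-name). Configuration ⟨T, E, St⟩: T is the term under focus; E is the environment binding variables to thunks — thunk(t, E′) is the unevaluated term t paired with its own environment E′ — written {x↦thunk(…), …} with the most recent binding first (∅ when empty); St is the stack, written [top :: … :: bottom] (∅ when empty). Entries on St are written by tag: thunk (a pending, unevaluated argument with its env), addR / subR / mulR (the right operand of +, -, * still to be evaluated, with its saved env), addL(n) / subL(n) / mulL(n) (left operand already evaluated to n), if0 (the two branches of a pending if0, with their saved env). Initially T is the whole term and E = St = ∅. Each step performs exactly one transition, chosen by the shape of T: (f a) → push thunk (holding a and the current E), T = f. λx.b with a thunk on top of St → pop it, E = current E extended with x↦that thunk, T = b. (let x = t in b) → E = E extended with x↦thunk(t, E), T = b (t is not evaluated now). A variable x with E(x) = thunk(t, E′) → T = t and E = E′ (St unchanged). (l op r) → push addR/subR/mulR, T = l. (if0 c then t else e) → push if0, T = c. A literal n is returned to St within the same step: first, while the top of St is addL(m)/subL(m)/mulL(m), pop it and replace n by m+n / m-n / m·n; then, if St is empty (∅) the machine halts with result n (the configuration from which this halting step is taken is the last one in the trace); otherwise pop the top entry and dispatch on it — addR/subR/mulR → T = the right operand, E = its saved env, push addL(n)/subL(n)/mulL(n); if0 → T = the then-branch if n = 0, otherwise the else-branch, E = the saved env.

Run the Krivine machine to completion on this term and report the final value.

step 0: ⟨T=(((λz. 3) 5) - -3); E=∅; St=∅⟩
step 1: ⟨T=((λz. 3) 5); E=∅; St=[subR]⟩
step 2: ⟨T=(λz. 3); E=∅; St=[thunk :: subR]⟩
step 3: ⟨T=3; E={z↦thunk(5, ∅)}; St=[subR]⟩
step 4: ⟨T=-3; E=∅; St=[subL(3)]⟩
→ final value 6

Answer: 6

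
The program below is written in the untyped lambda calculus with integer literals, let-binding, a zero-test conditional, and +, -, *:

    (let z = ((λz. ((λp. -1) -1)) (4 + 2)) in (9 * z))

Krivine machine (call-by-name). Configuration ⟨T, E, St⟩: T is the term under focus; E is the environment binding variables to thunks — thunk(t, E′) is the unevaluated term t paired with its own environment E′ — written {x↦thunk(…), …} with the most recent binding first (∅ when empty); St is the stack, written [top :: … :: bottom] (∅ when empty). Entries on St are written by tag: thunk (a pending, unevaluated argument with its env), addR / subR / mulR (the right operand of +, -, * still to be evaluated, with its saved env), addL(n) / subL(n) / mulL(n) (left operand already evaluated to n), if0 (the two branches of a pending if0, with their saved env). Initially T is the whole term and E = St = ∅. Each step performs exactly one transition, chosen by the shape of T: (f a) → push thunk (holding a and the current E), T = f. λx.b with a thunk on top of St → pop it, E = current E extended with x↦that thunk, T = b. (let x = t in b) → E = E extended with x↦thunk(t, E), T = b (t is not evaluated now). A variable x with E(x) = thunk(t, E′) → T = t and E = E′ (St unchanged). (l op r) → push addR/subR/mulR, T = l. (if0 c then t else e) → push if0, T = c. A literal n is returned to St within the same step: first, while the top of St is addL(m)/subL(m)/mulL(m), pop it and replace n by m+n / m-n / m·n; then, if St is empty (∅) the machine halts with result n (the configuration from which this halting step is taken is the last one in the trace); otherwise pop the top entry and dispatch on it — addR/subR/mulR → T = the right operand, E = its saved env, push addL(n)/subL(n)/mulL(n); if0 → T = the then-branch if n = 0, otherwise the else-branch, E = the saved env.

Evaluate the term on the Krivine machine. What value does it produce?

[0] [T=(let z = ((λz. ((λp. -1) -1)) (4 + 2)) in (9 * z)) | E=∅ | St=∅]
[1] [T=(9 * z) | E={z↦thunk(((λz. ((λp. -1) -1)) (4 + 2)), ∅)} | St=∅]
[2] [T=9 | E={z↦thunk(((λz. ((λp. -1) -1)) (4 + 2)), ∅)} | St=[mulR]]
[3] [T=z | E={z↦thunk(((λz. ((λp. -1) -1)) (4 + 2)), ∅)} | St=[mulL(9)]]
[4] [T=((λz. ((λp. -1) -1)) (4 + 2)) | E=∅ | St=[mulL(9)]]
[5] [T=(λz. ((λp. -1) -1)) | E=∅ | St=[thunk :: mulL(9)]]
[6] [T=((λp. -1) -1) | E={z↦thunk((4 + 2), ∅)} | St=[mulL(9)]]
[7] [T=(λp. -1) | E={z↦thunk((4 + 2), ∅)} | St=[thunk :: mulL(9)]]
[8] [T=-1 | E={p↦thunk(-1, {z↦thunk((4 + 2), ∅)}), z↦thunk((4 + 2), ∅)} | St=[mulL(9)]]
→ final value -9

Answer: -9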